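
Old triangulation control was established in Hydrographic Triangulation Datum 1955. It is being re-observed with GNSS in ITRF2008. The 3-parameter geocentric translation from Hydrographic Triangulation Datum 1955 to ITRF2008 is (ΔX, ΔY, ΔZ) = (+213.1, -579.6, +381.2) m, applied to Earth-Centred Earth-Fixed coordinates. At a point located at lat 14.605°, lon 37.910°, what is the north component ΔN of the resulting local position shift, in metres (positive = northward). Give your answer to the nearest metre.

ΔN = 416 m

At φ = 14.605°, λ = 37.910°: sin φ = 0.252154, cos φ = 0.967687, sin λ = 0.614423, cos λ = 0.788977.
ΔN = −sin φ cos λ·ΔX − sin φ sin λ·ΔY + cos φ·ΔZ = −(0.252154)(0.788977)(213.1) − (0.252154)(0.614423)(-579.6) + (0.967687)(381.2) = 416.28 m.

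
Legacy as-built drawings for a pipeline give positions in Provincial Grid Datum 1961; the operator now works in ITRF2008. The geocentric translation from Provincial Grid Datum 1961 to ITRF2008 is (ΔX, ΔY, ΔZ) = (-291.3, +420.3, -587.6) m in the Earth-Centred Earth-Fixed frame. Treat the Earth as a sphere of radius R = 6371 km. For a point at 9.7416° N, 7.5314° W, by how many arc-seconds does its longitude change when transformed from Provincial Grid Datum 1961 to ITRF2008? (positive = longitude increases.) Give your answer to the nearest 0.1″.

sin φ = 0.169205, cos φ = 0.985581, sin λ = -0.131070, cos λ = 0.991373.
East component: ΔE = −sin λ·ΔX + cos λ·ΔY = −(-0.131070)(-291.3) + (0.991373)(420.3) = 378.49 m.
1° of latitude spans πR/180 = 111195 m; at latitude φ, 1° of longitude spans that × cos φ = 109591.6 m, so Δλ = 378.49 / 109591.6 × 3600 = 12.433″.

Δλ = 12.4″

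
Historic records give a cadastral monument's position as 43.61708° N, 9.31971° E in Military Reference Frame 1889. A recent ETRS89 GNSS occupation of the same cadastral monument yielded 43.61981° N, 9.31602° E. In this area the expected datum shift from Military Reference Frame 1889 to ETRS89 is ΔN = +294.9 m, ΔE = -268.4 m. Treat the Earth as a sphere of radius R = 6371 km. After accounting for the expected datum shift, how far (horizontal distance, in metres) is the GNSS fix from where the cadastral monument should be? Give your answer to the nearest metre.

30 m

Observed coordinate differences: Δφ = +0.00273°, Δλ = -0.00369°.
Converting to metres (1° lat = 111195 m, cos φ = 0.723966): observed ΔN = 303.6 m, observed ΔE = -297.1 m.
Subtracting the expected shift leaves a residual of 303.6 − (294.9) = 8.7 m north and -297.1 − (-268.4) = -28.7 m east.
Residual distance = √(8.7² + (-28.7)²) = 29.9 m.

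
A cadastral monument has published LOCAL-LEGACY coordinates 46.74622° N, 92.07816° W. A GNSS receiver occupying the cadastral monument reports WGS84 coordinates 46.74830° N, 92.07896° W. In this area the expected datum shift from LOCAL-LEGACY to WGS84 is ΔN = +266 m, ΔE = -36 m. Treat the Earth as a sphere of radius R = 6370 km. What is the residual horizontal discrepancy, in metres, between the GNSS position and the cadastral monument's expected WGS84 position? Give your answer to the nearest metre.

43 m

Observed coordinate differences: Δφ = +0.00208°, Δλ = -0.00080°.
Converting to metres (1° lat = 111177 m, cos φ = 0.685231): observed ΔN = 231.2 m, observed ΔE = -60.9 m.
Subtracting the expected shift leaves a residual of 231.2 − (266) = -34.8 m north and -60.9 − (-36) = -24.9 m east.
Residual distance = √((-34.8)² + (-24.9)²) = 42.8 m.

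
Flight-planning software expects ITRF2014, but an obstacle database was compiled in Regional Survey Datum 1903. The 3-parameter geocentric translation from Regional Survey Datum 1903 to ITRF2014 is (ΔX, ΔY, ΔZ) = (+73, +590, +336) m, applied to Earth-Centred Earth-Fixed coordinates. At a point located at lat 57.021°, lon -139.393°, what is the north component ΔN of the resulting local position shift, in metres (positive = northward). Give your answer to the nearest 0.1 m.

At φ = 57.021°, λ = -139.393°: sin φ = 0.838870, cos φ = 0.544332, sin λ = -0.650867, cos λ = -0.759192.
ΔN = −sin φ cos λ·ΔX − sin φ sin λ·ΔY + cos φ·ΔZ = −(0.838870)(-0.759192)(73) − (0.838870)(-0.650867)(590) + (0.544332)(336) = 551.52 m.

ΔN = 551.5 m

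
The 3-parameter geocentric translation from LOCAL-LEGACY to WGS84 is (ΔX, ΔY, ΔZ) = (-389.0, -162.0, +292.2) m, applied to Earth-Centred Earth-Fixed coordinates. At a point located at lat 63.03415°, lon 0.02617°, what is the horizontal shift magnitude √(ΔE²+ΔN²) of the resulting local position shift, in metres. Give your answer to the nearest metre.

506 m

At φ = 63.03415°, λ = 0.02617°: sin φ = 0.891277, cos φ = 0.453459, sin λ = 0.000457, cos λ = 1.000000.
ΔE = −sin λ·ΔX + cos λ·ΔY = −(0.000457)·(-389.0) + (1.000000)·(-162.0) = -161.82 m.
ΔN = −sin φ cos λ·ΔX − sin φ sin λ·ΔY + cos φ·ΔZ = −(0.891277)(1.000000)(-389.0) − (0.891277)(0.000457)(-162.0) + (0.453459)(292.2) = 479.27 m.
Horizontal magnitude = √(ΔE² + ΔN²) = √((-161.82)² + 479.27²) = 505.86 m.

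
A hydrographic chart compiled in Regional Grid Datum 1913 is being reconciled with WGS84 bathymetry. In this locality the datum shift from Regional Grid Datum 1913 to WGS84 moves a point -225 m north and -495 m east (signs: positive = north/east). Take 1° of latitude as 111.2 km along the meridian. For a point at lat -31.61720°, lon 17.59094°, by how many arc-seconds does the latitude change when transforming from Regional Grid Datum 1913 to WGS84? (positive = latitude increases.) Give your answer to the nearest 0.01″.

1° of latitude = 111.2 km, so Δφ = -225.0 / 111200 = -0.0020234° = -7.284″.

Δφ = -7.28″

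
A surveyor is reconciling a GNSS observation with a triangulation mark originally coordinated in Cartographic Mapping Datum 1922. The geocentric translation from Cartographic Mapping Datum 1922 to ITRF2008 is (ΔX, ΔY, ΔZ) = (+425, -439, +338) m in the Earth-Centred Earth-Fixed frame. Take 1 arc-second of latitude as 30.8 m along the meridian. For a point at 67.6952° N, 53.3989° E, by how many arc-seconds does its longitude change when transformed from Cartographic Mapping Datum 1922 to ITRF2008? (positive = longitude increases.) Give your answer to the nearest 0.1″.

Δλ = -51.6″

sin φ = 0.925178, cos φ = 0.379534, sin λ = 0.802806, cos λ = 0.596240.
East component: ΔE = −sin λ·ΔX + cos λ·ΔY = −(0.802806)(425) + (0.596240)(-439) = -602.94 m.
1° of latitude spans 3600 × 30.80 = 110880 m; at latitude φ, 1° of longitude spans that × cos φ = 42082.7 m, so Δλ = -602.94 / 42082.7 × 3600 = -51.579″.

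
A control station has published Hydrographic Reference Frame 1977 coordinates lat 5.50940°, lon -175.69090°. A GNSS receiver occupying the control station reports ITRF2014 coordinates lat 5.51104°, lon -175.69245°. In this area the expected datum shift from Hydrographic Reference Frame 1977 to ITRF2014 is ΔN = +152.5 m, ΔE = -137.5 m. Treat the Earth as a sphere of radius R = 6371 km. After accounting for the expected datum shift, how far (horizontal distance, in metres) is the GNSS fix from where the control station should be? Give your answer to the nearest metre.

45 m

Observed coordinate differences: Δφ = +0.00164°, Δλ = -0.00155°.
Converting to metres (1° lat = 111195 m, cos φ = 0.995380): observed ΔN = 182.4 m, observed ΔE = -171.6 m.
Subtracting the expected shift leaves a residual of 182.4 − (152.5) = 29.9 m north and -171.6 − (-137.5) = -34.1 m east.
Residual distance = √(29.9² + (-34.1)²) = 45.3 m.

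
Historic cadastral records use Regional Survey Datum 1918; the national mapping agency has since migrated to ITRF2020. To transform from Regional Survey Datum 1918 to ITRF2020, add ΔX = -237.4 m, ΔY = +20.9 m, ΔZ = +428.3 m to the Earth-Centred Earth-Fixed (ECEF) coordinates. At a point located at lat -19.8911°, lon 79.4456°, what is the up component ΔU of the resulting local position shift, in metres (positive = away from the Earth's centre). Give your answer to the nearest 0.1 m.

At φ = -19.8911°, λ = 79.4456°: sin φ = -0.340233, cos φ = 0.940341, sin λ = 0.983081, cos λ = 0.183169.
ΔU = cos φ cos λ·ΔX + cos φ sin λ·ΔY + sin φ·ΔZ = (0.940341)(0.183169)(-237.4) + (0.940341)(0.983081)(20.9) + (-0.340233)(428.3) = -167.29 m.

ΔU = -167.3 m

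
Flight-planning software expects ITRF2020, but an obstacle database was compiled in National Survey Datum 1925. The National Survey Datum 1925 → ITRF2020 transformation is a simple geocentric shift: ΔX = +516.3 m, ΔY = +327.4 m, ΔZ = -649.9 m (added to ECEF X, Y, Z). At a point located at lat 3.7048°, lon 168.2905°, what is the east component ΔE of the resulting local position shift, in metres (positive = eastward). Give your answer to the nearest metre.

ΔE = -425 m

At φ = 3.7048°, λ = 168.2905°: sin φ = 0.064616, cos φ = 0.997910, sin λ = 0.202950, cos λ = -0.979189.
ΔE = −sin λ·ΔX + cos λ·ΔY = −(0.202950)·(516.3) + (-0.979189)·(327.4) = -425.37 m.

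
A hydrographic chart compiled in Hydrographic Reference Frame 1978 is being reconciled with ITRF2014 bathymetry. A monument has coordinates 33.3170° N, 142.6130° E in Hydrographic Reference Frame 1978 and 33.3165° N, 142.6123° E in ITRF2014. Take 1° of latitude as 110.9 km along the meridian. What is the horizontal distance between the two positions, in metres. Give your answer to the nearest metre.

Δφ = 33.3165° − 33.3170° = -0.0005°; Δλ = 142.6123° − 142.6130° = -0.0007°.
ΔN = Δφ × 110900 = -55.5 m; ΔE = Δλ × 110900 × cos(33.3170°) = -0.0007 × 110900 × 0.835644 = -64.9 m.
Distance = √(ΔE² + ΔN²) = √((-64.9)² + (-55.5)²) = 85.3 m.

85 m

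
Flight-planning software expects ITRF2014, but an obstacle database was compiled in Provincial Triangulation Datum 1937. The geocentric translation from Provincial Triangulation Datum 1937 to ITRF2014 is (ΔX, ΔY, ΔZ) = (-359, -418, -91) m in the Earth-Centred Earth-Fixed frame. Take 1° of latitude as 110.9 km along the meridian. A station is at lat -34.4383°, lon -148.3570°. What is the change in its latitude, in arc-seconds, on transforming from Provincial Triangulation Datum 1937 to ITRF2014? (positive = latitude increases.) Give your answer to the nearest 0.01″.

Δφ = 7.20″

sin φ = -0.565518, cos φ = 0.824736, sin λ = -0.524625, cos λ = -0.851333.
North component: ΔN = −sin φ cos λ·ΔX − sin φ sin λ·ΔY + cos φ·ΔZ = −(-0.565518)(-0.851333)(-359) − (-0.565518)(-0.524625)(-418) + (0.824736)(-91) = 221.80 m.
1° of latitude spans 110900 m, so Δφ = 221.80 / 110900 × 3600 = 7.200″.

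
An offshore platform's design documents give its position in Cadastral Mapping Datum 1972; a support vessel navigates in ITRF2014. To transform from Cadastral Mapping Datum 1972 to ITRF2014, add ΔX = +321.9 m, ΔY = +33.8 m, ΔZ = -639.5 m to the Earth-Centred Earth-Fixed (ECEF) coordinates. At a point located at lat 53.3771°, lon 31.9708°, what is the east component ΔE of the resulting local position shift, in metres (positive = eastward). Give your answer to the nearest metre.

The local east axis at (φ, λ) is (−sin λ, cos λ, 0), so ΔE = −sin(31.9708°)·321.9 + cos(31.9708°)·33.8 = -141.77 m.

ΔE = -142 m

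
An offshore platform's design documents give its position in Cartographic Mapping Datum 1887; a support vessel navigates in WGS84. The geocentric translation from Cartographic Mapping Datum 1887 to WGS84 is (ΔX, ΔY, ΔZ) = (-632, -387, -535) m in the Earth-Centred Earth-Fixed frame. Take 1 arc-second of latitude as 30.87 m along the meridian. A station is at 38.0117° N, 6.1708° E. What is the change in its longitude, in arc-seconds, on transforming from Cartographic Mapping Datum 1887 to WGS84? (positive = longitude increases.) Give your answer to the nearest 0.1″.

Δλ = -13.0″

sin φ = 0.615822, cos φ = 0.787885, sin λ = 0.107493, cos λ = 0.994206.
East component: ΔE = −sin λ·ΔX + cos λ·ΔY = −(0.107493)(-632) + (0.994206)(-387) = -316.82 m.
1° of latitude spans 3600 × 30.87 = 111132 m; at latitude φ, 1° of longitude spans that × cos φ = 87559.2 m, so Δλ = -316.82 / 87559.2 × 3600 = -13.026″.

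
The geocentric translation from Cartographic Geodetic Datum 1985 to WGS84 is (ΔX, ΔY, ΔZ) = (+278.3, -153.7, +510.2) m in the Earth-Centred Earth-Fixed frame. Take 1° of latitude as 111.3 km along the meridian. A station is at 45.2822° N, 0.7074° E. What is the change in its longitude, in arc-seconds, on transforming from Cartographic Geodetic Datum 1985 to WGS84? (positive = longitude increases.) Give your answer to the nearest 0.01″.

Δλ = -7.22″

sin φ = 0.710581, cos φ = 0.703615, sin λ = 0.012346, cos λ = 0.999924.
East component: ΔE = −sin λ·ΔX + cos λ·ΔY = −(0.012346)(278.3) + (0.999924)(-153.7) = -157.12 m.
1° of latitude spans 111300 m; at latitude φ, 1° of longitude spans that × cos φ = 78312.4 m, so Δλ = -157.12 / 78312.4 × 3600 = -7.223″.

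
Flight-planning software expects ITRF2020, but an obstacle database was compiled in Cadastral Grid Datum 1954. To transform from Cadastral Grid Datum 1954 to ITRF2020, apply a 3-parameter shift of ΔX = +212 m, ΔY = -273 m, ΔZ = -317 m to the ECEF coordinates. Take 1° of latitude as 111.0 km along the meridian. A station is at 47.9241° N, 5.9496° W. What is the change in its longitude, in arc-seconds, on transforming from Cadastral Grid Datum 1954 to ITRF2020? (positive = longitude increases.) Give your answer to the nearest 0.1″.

sin φ = 0.742258, cos φ = 0.670114, sin λ = -0.103654, cos λ = 0.994613.
East component: ΔE = −sin λ·ΔX + cos λ·ΔY = −(-0.103654)(212) + (0.994613)(-273) = -249.55 m.
1° of latitude spans 111000 m; at latitude φ, 1° of longitude spans that × cos φ = 74382.7 m, so Δλ = -249.55 / 74382.7 × 3600 = -12.078″.

Δλ = -12.1″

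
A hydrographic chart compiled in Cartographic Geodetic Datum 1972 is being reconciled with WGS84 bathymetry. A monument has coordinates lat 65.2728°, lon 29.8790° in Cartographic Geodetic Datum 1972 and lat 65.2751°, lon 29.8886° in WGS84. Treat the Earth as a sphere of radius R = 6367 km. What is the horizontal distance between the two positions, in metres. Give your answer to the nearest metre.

514 m

Δφ = 65.2751° − 65.2728° = +0.0023°; Δλ = 29.8886° − 29.8790° = +0.0096°.
1° along a meridian = πR/180 = 111125 m.
ΔN = Δφ × 111125 = 255.6 m; ΔE = Δλ × 111125 × cos(65.2728°) = +0.0096 × 111125 × 0.418298 = 446.2 m.
Distance = √(ΔE² + ΔN²) = √(446.2² + 255.6²) = 514.3 m.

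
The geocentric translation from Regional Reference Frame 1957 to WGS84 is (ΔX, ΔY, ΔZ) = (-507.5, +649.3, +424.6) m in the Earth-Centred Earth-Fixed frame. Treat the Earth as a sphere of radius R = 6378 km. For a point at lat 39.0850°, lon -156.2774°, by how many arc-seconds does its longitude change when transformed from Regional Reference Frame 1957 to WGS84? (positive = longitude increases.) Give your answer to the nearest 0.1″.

sin φ = 0.630473, cos φ = 0.776211, sin λ = -0.402309, cos λ = -0.915504.
East component: ΔE = −sin λ·ΔX + cos λ·ΔY = −(-0.402309)(-507.5) + (-0.915504)(649.3) = -798.61 m.
1° of latitude spans πR/180 = 111317 m; at latitude φ, 1° of longitude spans that × cos φ = 86405.6 m, so Δλ = -798.61 / 86405.6 × 3600 = -33.273″.

Δλ = -33.3″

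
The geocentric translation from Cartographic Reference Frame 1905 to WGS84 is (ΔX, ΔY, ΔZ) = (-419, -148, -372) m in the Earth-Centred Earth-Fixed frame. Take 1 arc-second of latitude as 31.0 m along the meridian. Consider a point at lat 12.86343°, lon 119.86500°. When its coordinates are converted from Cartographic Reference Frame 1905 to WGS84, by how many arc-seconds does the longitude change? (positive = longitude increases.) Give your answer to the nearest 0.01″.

Δλ = 14.46″

sin φ = 0.222628, cos φ = 0.974903, sin λ = 0.867201, cos λ = -0.497958.
East component: ΔE = −sin λ·ΔX + cos λ·ΔY = −(0.867201)(-419) + (-0.497958)(-148) = 437.06 m.
1° of latitude spans 3600 × 31.00 = 111600 m; at latitude φ, 1° of longitude spans that × cos φ = 108799.2 m, so Δλ = 437.06 / 108799.2 × 3600 = 14.461″.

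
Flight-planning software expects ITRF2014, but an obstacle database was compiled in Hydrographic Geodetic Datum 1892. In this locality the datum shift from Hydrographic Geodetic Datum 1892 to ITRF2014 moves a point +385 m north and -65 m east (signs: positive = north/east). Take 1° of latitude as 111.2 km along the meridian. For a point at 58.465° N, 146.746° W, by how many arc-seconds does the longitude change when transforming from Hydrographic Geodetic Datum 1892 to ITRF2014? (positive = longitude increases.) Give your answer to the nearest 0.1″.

At latitude 58.465°, cos φ = 0.523019.
1° of longitude at this latitude = 111.2 × cos φ = 58.16 km, so Δλ = -65.0 / 58159.7 = -0.0011176° = -4.023″.

Δλ = -4.0″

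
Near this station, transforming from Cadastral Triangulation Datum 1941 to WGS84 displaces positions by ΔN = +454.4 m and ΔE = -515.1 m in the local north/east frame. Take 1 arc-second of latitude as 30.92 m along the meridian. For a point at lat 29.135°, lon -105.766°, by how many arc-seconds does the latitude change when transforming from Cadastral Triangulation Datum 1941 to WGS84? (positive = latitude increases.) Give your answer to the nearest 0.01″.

Δφ = 14.70″

1″ of latitude = 30.92 m, so Δφ = 454.4 / 30.92 = 14.696″.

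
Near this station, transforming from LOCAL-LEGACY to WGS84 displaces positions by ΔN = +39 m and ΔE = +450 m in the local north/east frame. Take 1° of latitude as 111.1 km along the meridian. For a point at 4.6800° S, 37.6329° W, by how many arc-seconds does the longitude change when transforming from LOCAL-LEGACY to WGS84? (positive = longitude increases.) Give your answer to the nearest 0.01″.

Δλ = 14.63″

At latitude -4.6800°, cos φ = 0.996666.
1° of longitude at this latitude = 111.1 × cos φ = 110.73 km, so Δλ = 450.0 / 110729.6 = 0.0040640° = 14.630″.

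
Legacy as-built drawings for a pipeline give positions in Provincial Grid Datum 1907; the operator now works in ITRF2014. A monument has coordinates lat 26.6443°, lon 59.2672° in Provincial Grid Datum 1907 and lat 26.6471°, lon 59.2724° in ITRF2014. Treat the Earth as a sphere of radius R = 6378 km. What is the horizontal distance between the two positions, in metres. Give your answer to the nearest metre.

Δφ = 26.6471° − 26.6443° = +0.0028°; Δλ = 59.2724° − 59.2672° = +0.0052°.
1° along a meridian = πR/180 = 111317 m.
ΔN = Δφ × 111317 = 311.7 m; ΔE = Δλ × 111317 × cos(26.6443°) = +0.0052 × 111317 × 0.893808 = 517.4 m.
Distance = √(ΔE² + ΔN²) = √(517.4² + 311.7²) = 604.0 m.

604 m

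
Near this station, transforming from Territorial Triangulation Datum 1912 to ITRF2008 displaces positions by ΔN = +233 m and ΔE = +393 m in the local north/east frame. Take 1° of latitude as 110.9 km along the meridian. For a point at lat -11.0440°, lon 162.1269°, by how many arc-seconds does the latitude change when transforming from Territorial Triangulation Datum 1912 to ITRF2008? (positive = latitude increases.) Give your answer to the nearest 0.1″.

1° of latitude = 110.9 km, so Δφ = 233.0 / 110900 = 0.0021010° = 7.564″.

Δφ = 7.6″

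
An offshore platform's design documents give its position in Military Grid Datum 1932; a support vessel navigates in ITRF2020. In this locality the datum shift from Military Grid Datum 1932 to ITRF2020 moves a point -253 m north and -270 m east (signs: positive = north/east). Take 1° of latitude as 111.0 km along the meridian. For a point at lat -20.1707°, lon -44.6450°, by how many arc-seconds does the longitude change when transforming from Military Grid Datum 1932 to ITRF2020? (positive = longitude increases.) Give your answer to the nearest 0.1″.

At latitude -20.1707°, cos φ = 0.938669.
1° of longitude at this latitude = 111.0 × cos φ = 104.19 km, so Δλ = -270.0 / 104192.3 = -0.0025914° = -9.329″.

Δλ = -9.3″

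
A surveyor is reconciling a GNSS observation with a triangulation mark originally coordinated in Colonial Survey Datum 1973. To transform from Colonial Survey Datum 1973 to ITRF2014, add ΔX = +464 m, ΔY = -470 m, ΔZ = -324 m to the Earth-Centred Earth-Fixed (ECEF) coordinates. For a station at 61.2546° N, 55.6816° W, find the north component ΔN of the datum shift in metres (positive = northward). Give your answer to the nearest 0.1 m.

ΔN = -725.5 m

The local north axis is (−sin φ cos λ, −sin φ sin λ, cos φ), giving ΔN = -229.361 − 340.344 − 155.818 = -725.52 m.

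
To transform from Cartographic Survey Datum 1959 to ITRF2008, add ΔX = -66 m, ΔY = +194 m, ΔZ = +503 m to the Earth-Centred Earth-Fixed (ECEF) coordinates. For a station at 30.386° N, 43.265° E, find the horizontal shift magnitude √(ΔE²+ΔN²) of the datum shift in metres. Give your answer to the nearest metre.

433 m

The local east axis at (φ, λ) is (−sin λ, cos λ, 0), so ΔE = −sin(43.265°)·(-66) + cos(43.265°)·194 = 186.50 m.
The local north axis is (−sin φ cos λ, −sin φ sin λ, cos φ), giving ΔN = 24.310 − 67.255 + 433.907 = 390.96 m.
Horizontal magnitude = √(ΔE² + ΔN²) = √(186.50² + 390.96²) = 433.17 m.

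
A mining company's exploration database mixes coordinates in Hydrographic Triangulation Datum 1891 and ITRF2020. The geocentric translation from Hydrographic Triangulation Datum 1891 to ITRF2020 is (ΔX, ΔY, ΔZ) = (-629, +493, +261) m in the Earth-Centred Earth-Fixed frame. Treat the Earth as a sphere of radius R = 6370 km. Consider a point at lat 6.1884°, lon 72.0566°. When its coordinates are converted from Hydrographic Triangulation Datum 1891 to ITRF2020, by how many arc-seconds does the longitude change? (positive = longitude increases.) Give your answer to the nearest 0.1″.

sin φ = 0.107798, cos φ = 0.994173, sin λ = 0.951361, cos λ = 0.308077.
East component: ΔE = −sin λ·ΔX + cos λ·ΔY = −(0.951361)(-629) + (0.308077)(493) = 750.29 m.
1° of latitude spans πR/180 = 111177 m; at latitude φ, 1° of longitude spans that × cos φ = 110529.6 m, so Δλ = 750.29 / 110529.6 × 3600 = 24.437″.

Δλ = 24.4″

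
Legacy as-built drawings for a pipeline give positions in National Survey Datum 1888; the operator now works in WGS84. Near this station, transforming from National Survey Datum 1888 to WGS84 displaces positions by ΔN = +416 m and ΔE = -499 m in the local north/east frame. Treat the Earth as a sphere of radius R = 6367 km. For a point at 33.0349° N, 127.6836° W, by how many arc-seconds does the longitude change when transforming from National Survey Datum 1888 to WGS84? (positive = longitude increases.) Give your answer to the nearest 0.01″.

Δλ = -19.28″

At latitude 33.0349°, cos φ = 0.838339.
One radian of longitude at latitude φ spans R cos φ, so Δλ = ΔE / (R cos φ) = -499.0 / (6367000 × 0.838339) = -9.3486e-05 rad = -19.283″.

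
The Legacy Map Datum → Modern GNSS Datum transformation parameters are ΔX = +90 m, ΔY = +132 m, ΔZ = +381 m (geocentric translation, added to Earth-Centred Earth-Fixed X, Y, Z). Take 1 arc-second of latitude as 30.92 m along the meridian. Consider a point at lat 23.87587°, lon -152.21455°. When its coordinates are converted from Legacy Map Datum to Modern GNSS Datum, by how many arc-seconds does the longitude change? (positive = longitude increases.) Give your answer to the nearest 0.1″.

Δλ = -2.6″

sin φ = 0.404757, cos φ = 0.914424, sin λ = -0.466162, cos λ = -0.884699.
East component: ΔE = −sin λ·ΔX + cos λ·ΔY = −(-0.466162)(90) + (-0.884699)(132) = -74.83 m.
1° of latitude spans 3600 × 30.92 = 111312 m; at latitude φ, 1° of longitude spans that × cos φ = 101786.4 m, so Δλ = -74.83 / 101786.4 × 3600 = -2.646″.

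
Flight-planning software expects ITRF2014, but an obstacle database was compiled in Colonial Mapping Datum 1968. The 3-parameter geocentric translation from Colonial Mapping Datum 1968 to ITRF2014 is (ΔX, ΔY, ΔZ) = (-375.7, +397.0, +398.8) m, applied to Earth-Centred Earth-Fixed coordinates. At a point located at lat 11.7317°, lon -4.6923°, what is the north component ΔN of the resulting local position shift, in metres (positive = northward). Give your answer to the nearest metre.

ΔN = 473 m

At φ = 11.7317°, λ = -4.6923°: sin φ = 0.203329, cos φ = 0.979110, sin λ = -0.081805, cos λ = 0.996648.
ΔN = −sin φ cos λ·ΔX − sin φ sin λ·ΔY + cos φ·ΔZ = −(0.203329)(0.996648)(-375.7) − (0.203329)(-0.081805)(397.0) + (0.979110)(398.8) = 473.21 m.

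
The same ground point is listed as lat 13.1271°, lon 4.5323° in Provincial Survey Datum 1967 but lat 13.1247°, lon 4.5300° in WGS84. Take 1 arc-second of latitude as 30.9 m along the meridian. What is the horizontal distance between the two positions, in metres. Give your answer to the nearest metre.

Δφ = 13.1247° − 13.1271° = -0.0024°; Δλ = 4.5300° − 4.5323° = -0.0023°.
1° of latitude = 3600 × 30.90 = 111240 m.
ΔN = Δφ × 111240 = -267.0 m; ΔE = Δλ × 111240 × cos(13.1271°) = -0.0023 × 111240 × 0.973869 = -249.2 m.
Distance = √(ΔE² + ΔN²) = √((-249.2)² + (-267.0)²) = 365.2 m.

365 m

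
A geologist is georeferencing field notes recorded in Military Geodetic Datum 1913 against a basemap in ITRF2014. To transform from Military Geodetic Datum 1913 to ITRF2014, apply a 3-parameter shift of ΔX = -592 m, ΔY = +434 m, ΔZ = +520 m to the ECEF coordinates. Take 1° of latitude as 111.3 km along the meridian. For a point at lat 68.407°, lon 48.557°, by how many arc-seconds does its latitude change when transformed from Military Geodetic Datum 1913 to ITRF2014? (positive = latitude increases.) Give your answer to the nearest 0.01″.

Δφ = 8.19″

sin φ = 0.929821, cos φ = 0.368011, sin λ = 0.749615, cos λ = 0.661875.
North component: ΔN = −sin φ cos λ·ΔX − sin φ sin λ·ΔY + cos φ·ΔZ = −(0.929821)(0.661875)(-592) − (0.929821)(0.749615)(434) + (0.368011)(520) = 253.20 m.
1° of latitude spans 111300 m, so Δφ = 253.20 / 111300 × 3600 = 8.190″.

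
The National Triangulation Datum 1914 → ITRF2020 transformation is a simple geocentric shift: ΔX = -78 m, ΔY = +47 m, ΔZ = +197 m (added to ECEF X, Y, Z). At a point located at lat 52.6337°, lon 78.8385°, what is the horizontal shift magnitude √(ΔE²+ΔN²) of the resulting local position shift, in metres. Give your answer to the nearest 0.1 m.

127.8 m

The local east axis at (φ, λ) is (−sin λ, cos λ, 0), so ΔE = −sin(78.8385°)·(-78) + cos(78.8385°)·47 = 85.62 m.
The local north axis is (−sin φ cos λ, −sin φ sin λ, cos φ), giving ΔN = 12.000 − 36.648 + 119.561 = 94.91 m.
Horizontal magnitude = √(ΔE² + ΔN²) = √(85.62² + 94.91²) = 127.83 m.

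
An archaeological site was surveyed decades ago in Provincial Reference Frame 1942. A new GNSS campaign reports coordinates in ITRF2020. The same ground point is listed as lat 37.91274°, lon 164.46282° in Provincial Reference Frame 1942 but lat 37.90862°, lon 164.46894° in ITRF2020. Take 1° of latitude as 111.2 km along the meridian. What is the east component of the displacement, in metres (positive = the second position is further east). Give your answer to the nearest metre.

ΔE = 537 m

Δφ = 37.90862° − 37.91274° = -0.00412°; Δλ = 164.46894° − 164.46282° = +0.00612°.
ΔN = Δφ × 111200 = -458.1 m; ΔE = Δλ × 111200 × cos(37.91274°) = +0.00612 × 111200 × 0.788947 = 536.9 m.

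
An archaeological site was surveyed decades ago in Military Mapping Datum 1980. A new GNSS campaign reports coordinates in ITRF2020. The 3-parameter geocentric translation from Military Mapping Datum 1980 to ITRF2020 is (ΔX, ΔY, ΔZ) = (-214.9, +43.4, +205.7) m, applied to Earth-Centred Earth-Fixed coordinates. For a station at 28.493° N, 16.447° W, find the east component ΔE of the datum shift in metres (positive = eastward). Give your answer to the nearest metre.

ΔE = -19 m

At φ = 28.493°, λ = -16.447°: sin φ = 0.477051, cos φ = 0.878875, sin λ = -0.283128, cos λ = 0.959082.
ΔE = −sin λ·ΔX + cos λ·ΔY = −(-0.283128)·(-214.9) + (0.959082)·(43.4) = -19.22 m.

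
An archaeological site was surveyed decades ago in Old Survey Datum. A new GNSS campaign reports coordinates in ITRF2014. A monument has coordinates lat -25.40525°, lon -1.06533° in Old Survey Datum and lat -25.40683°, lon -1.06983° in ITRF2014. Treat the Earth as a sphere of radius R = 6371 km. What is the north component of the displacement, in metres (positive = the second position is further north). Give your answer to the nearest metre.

ΔN = -176 m

Δφ = -25.40683° − -25.40525° = -0.00158°; Δλ = -1.06983° − -1.06533° = -0.00450°.
1° along a meridian = πR/180 = 111195 m.
ΔN = Δφ × 111195 = -175.7 m; ΔE = Δλ × 111195 × cos(-25.40525°) = -0.00450 × 111195 × 0.903296 = -452.0 m.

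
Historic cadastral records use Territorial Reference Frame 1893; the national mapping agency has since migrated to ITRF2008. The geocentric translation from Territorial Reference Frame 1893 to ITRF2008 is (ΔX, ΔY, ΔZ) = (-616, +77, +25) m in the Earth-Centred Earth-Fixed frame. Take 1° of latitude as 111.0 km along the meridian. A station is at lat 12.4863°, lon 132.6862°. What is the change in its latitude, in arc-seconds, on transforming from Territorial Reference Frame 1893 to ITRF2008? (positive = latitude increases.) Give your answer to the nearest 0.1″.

sin φ = 0.216206, cos φ = 0.976348, sin λ = 0.735078, cos λ = -0.677983.
North component: ΔN = −sin φ cos λ·ΔX − sin φ sin λ·ΔY + cos φ·ΔZ = −(0.216206)(-0.677983)(-616) − (0.216206)(0.735078)(77) + (0.976348)(25) = -78.12 m.
1° of latitude spans 111000 m, so Δφ = -78.12 / 111000 × 3600 = -2.534″.

Δφ = -2.5″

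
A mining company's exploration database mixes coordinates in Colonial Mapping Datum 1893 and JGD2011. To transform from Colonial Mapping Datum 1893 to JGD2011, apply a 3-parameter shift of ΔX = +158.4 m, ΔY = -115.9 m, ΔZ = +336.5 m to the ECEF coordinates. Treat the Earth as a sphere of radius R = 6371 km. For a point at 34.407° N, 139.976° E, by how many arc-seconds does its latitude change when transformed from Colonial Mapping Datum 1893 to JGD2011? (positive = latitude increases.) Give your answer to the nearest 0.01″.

sin φ = 0.565068, cos φ = 0.825044, sin λ = 0.643108, cos λ = -0.765775.
North component: ΔN = −sin φ cos λ·ΔX − sin φ sin λ·ΔY + cos φ·ΔZ = −(0.565068)(-0.765775)(158.4) − (0.565068)(0.643108)(-115.9) + (0.825044)(336.5) = 388.29 m.
1° of latitude spans πR/180 = 111195 m, so Δφ = 388.29 / 111195 × 3600 = 12.571″.

Δφ = 12.57″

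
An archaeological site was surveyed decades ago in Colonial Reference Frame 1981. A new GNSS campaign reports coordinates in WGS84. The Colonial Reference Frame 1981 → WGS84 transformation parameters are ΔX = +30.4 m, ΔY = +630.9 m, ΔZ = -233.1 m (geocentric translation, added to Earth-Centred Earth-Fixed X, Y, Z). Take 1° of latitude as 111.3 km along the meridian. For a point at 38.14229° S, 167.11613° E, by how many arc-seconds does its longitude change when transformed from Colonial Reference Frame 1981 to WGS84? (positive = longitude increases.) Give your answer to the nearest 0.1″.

Δλ = -25.6″

sin φ = -0.617617, cos φ = 0.786479, sin λ = 0.222976, cos λ = -0.974824.
East component: ΔE = −sin λ·ΔX + cos λ·ΔY = −(0.222976)(30.4) + (-0.974824)(630.9) = -621.79 m.
1° of latitude spans 111300 m; at latitude φ, 1° of longitude spans that × cos φ = 87535.2 m, so Δλ = -621.79 / 87535.2 × 3600 = -25.572″.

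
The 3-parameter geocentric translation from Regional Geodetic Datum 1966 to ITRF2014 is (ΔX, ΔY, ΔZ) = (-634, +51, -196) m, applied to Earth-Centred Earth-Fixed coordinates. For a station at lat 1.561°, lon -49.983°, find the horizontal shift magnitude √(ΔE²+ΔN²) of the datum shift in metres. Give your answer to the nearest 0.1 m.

At φ = 1.561°, λ = -49.983°: sin φ = 0.027241, cos φ = 0.999629, sin λ = -0.765854, cos λ = 0.643015.
ΔE = −sin λ·ΔX + cos λ·ΔY = −(-0.765854)·(-634) + (0.643015)·(51) = -452.76 m.
ΔN = −sin φ cos λ·ΔX − sin φ sin λ·ΔY + cos φ·ΔZ = −(0.027241)(0.643015)(-634) − (0.027241)(-0.765854)(51) + (0.999629)(-196) = -183.76 m.
Horizontal magnitude = √(ΔE² + ΔN²) = √((-452.76)² + (-183.76)²) = 488.63 m.

488.6 m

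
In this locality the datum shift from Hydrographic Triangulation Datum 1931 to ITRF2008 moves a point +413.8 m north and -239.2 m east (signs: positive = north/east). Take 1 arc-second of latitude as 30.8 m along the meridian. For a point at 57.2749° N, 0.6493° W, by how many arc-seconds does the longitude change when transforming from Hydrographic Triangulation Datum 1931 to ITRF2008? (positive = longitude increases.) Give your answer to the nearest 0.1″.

At latitude 57.2749°, cos φ = 0.540609.
1″ of longitude at this latitude = 30.80 × cos φ = 16.6508 m, so Δλ = -239.2 / 16.6508 = -14.366″.

Δλ = -14.4″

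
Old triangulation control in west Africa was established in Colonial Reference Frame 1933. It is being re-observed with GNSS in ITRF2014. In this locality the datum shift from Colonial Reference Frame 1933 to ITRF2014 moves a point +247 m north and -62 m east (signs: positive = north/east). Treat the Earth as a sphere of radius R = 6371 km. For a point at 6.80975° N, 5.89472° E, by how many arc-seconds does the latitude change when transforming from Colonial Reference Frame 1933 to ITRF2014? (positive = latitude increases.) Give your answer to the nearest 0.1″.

Δφ = 8.0″

On a sphere of radius R, 1 rad of latitude = R, so Δφ = ΔN / R = 247.0 / 6371000 = 3.8769e-05 rad = 7.997″.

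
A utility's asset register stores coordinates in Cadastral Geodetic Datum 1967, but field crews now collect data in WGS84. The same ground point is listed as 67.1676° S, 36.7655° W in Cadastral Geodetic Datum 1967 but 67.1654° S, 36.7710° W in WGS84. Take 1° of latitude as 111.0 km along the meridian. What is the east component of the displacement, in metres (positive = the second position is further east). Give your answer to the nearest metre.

ΔE = -237 m

Δφ = -67.1654° − -67.1676° = +0.0022°; Δλ = -36.7710° − -36.7655° = -0.0055°.
ΔN = Δφ × 111000 = 244.2 m; ΔE = Δλ × 111000 × cos(-67.1676°) = -0.0055 × 111000 × 0.388037 = -236.9 m.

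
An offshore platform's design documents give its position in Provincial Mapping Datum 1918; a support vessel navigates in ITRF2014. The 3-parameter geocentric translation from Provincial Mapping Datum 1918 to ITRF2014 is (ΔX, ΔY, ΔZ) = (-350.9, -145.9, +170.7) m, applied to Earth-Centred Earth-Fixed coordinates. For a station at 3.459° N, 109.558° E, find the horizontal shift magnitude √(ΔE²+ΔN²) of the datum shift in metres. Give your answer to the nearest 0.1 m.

At φ = 3.459°, λ = 109.558°: sin φ = 0.060334, cos φ = 0.998178, sin λ = 0.942303, cos λ = -0.334761.
ΔE = −sin λ·ΔX + cos λ·ΔY = −(0.942303)·(-350.9) + (-0.334761)·(-145.9) = 379.50 m.
ΔN = −sin φ cos λ·ΔX − sin φ sin λ·ΔY + cos φ·ΔZ = −(0.060334)(-0.334761)(-350.9) − (0.060334)(0.942303)(-145.9) + (0.998178)(170.7) = 171.60 m.
Horizontal magnitude = √(ΔE² + ΔN²) = √(379.50² + 171.60²) = 416.49 m.

416.5 m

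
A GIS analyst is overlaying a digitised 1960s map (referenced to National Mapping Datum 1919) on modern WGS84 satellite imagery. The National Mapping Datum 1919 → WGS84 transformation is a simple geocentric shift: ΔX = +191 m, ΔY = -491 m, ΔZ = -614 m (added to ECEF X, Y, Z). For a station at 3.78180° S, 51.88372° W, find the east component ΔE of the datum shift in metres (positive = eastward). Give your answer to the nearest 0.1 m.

The local east axis at (φ, λ) is (−sin λ, cos λ, 0), so ΔE = −sin(-51.88372°)·191 + cos(-51.88372°)·(-491) = -152.80 m.

ΔE = -152.8 m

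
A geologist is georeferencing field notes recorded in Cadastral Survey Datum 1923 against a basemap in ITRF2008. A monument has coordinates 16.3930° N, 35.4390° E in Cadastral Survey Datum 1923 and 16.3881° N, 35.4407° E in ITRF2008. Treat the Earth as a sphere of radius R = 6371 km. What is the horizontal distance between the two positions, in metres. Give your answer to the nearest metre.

Δφ = 16.3881° − 16.3930° = -0.0049°; Δλ = 35.4407° − 35.4390° = +0.0017°.
1° along a meridian = πR/180 = 111195 m.
ΔN = Δφ × 111195 = -544.9 m; ΔE = Δλ × 111195 × cos(16.3930°) = +0.0017 × 111195 × 0.959348 = 181.3 m.
Distance = √(ΔE² + ΔN²) = √(181.3² + (-544.9)²) = 574.2 m.

574 m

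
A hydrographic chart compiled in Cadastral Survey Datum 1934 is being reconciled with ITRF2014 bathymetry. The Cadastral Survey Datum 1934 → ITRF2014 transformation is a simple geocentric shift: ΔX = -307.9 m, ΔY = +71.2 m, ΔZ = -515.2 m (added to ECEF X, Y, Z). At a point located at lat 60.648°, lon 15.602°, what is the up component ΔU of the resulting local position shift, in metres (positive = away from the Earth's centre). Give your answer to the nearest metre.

ΔU = -585 m

The local up (radial) axis is (cos φ cos λ, cos φ sin λ, sin φ), giving ΔU = -145.363 + 9.387 − 449.061 = -585.04 m.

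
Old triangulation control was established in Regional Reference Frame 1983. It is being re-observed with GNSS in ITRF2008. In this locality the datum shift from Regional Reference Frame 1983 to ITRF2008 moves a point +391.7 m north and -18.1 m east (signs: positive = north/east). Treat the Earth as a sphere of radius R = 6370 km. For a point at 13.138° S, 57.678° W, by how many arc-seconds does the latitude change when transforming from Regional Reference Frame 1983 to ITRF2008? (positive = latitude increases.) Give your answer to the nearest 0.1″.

Δφ = 12.7″

On a sphere of radius R, 1 rad of latitude = R, so Δφ = ΔN / R = 391.7 / 6370000 = 6.1491e-05 rad = 12.684″.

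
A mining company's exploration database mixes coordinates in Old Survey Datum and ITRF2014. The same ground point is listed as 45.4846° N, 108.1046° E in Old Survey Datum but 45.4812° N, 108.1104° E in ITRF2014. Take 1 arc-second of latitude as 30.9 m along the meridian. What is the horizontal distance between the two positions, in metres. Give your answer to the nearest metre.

Δφ = 45.4812° − 45.4846° = -0.0034°; Δλ = 108.1104° − 108.1046° = +0.0058°.
1° of latitude = 3600 × 30.90 = 111240 m.
ΔN = Δφ × 111240 = -378.2 m; ΔE = Δλ × 111240 × cos(45.4846°) = +0.0058 × 111240 × 0.701101 = 452.3 m.
Distance = √(ΔE² + ΔN²) = √(452.3² + (-378.2)²) = 589.6 m.

590 m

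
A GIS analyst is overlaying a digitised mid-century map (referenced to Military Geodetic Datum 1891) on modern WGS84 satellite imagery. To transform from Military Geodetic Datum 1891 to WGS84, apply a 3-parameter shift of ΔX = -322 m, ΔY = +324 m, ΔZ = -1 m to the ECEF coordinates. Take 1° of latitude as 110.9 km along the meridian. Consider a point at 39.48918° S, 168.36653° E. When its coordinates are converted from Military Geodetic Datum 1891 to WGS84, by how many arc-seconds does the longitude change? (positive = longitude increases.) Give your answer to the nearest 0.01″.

sin φ = -0.635932, cos φ = 0.771745, sin λ = 0.201650, cos λ = -0.979458.
East component: ΔE = −sin λ·ΔX + cos λ·ΔY = −(0.201650)(-322) + (-0.979458)(324) = -252.41 m.
1° of latitude spans 110900 m; at latitude φ, 1° of longitude spans that × cos φ = 85586.5 m, so Δλ = -252.41 / 85586.5 × 3600 = -10.617″.

Δλ = -10.62″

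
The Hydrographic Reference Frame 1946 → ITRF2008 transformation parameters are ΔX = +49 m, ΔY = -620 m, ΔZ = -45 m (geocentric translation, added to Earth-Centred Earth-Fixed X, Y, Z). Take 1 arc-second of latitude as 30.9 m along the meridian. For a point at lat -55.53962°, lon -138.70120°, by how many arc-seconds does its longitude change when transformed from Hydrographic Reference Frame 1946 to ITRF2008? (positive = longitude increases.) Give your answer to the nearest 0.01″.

Δλ = 28.49″

sin φ = -0.824518, cos φ = 0.565836, sin λ = -0.659986, cos λ = -0.751278.
East component: ΔE = −sin λ·ΔX + cos λ·ΔY = −(-0.659986)(49) + (-0.751278)(-620) = 498.13 m.
1° of latitude spans 3600 × 30.90 = 111240 m; at latitude φ, 1° of longitude spans that × cos φ = 62943.6 m, so Δλ = 498.13 / 62943.6 × 3600 = 28.490″.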